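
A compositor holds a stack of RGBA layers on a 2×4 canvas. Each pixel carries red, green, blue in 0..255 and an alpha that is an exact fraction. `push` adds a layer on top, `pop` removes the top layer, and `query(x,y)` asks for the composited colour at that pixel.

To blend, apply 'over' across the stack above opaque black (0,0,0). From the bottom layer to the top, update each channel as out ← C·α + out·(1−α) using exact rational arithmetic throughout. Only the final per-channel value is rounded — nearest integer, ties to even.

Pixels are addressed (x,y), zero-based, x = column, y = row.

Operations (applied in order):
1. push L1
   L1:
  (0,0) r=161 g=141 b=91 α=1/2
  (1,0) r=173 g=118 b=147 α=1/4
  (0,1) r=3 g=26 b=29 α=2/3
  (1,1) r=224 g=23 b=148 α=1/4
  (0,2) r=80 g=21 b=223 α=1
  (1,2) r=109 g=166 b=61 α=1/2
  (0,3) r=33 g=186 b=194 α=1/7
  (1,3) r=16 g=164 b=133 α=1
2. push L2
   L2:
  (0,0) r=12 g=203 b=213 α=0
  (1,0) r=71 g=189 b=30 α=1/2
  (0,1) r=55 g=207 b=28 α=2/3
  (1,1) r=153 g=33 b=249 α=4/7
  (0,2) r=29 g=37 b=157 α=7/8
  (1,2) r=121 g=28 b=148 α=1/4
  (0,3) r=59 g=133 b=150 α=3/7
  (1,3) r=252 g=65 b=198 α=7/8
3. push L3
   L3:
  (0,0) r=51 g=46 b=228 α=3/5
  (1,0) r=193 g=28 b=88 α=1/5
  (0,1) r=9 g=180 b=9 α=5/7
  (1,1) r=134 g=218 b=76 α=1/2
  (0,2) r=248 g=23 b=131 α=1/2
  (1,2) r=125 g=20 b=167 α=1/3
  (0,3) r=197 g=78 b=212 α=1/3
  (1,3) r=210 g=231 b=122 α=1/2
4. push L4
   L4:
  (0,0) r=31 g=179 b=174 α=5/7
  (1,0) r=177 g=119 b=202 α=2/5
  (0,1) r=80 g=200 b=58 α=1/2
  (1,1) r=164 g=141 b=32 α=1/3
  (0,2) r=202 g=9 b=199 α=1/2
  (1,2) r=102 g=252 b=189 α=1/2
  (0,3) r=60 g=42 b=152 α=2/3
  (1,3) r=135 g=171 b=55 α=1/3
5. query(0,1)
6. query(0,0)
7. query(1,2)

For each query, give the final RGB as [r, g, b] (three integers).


query (0,1) [L1,L2,L3,L4] — begin 0,0,0
L1 α=2/3: [2, 52/3, 58/3]
L2 α=2/3: [112/3, 1294/9, 226/9]
L3 α=5/7: [359/21, 10688/63, 857/63]
L4 α=1/2: [2039/42, 11644/63, 4511/126]
= [49, 185, 36]

at x=0,y=0 over L1,L2,L3,L4:
+L1 (α=1/2) → [161/2, 141/2, 91/2]
+L2 (α=0) → [161/2, 141/2, 91/2]
+L3 (α=3/5) → [314/5, 279/5, 155]
+L4 (α=5/7) → [1403/35, 719/5, 1180/7]
= [40, 144, 169]

query (1,2) [L1,L2,L3,L4] — begin 0,0,0
+L1 (α=1/2) → [109/2, 83, 61/2]
+L2 (α=1/4) → [569/8, 277/4, 479/8]
+L3 (α=1/3) → [1069/12, 317/6, 1147/12]
+L4 (α=1/2) → [2293/24, 1829/12, 3415/24]
→ [96, 152, 142]


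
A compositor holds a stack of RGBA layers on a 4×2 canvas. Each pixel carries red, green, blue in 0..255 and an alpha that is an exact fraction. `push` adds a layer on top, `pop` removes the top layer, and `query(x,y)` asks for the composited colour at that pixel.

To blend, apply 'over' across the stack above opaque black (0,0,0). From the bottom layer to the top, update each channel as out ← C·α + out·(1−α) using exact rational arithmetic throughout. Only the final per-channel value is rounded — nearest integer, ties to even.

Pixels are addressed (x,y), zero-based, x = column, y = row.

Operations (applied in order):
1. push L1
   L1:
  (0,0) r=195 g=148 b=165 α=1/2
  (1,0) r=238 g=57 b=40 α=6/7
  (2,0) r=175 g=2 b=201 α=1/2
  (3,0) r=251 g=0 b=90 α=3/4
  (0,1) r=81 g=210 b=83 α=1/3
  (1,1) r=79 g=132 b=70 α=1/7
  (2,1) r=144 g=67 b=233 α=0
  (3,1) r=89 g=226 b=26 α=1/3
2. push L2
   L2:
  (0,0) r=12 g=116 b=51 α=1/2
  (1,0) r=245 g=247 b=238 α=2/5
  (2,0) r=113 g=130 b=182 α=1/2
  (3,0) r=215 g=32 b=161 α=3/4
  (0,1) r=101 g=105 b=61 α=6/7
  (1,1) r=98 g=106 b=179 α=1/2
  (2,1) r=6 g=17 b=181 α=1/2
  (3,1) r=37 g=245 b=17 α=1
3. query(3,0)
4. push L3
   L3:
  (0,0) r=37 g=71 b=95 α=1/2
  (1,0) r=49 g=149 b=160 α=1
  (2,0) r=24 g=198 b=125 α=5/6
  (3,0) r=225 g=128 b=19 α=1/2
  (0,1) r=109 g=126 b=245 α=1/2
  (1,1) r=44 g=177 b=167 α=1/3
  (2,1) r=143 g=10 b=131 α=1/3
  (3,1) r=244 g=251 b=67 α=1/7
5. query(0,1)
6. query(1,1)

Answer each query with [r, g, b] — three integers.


(3,0) stack=L1,L2; from [0,0,0]:
after L1 α=3/4: [753/4, 0, 135/2]
after L2 α=3/4: [3333/16, 24, 1101/8]
→ [208, 24, 138]

at x=0,y=1 over L1,L2,L3:
+L1 (α=1/3) → [27, 70, 83/3]
+L2 (α=6/7) → [633/7, 100, 1181/21]
+L3 (α=1/2) → [698/7, 113, 3163/21]
= [100, 113, 151]

at x=1,y=1 over L1,L2,L3:
L1 α=1/7: [79/7, 132/7, 10]
L2 α=1/2: [765/14, 437/7, 189/2]
L3 α=1/3: [1073/21, 2113/21, 356/3]
rounded: [51, 101, 119]


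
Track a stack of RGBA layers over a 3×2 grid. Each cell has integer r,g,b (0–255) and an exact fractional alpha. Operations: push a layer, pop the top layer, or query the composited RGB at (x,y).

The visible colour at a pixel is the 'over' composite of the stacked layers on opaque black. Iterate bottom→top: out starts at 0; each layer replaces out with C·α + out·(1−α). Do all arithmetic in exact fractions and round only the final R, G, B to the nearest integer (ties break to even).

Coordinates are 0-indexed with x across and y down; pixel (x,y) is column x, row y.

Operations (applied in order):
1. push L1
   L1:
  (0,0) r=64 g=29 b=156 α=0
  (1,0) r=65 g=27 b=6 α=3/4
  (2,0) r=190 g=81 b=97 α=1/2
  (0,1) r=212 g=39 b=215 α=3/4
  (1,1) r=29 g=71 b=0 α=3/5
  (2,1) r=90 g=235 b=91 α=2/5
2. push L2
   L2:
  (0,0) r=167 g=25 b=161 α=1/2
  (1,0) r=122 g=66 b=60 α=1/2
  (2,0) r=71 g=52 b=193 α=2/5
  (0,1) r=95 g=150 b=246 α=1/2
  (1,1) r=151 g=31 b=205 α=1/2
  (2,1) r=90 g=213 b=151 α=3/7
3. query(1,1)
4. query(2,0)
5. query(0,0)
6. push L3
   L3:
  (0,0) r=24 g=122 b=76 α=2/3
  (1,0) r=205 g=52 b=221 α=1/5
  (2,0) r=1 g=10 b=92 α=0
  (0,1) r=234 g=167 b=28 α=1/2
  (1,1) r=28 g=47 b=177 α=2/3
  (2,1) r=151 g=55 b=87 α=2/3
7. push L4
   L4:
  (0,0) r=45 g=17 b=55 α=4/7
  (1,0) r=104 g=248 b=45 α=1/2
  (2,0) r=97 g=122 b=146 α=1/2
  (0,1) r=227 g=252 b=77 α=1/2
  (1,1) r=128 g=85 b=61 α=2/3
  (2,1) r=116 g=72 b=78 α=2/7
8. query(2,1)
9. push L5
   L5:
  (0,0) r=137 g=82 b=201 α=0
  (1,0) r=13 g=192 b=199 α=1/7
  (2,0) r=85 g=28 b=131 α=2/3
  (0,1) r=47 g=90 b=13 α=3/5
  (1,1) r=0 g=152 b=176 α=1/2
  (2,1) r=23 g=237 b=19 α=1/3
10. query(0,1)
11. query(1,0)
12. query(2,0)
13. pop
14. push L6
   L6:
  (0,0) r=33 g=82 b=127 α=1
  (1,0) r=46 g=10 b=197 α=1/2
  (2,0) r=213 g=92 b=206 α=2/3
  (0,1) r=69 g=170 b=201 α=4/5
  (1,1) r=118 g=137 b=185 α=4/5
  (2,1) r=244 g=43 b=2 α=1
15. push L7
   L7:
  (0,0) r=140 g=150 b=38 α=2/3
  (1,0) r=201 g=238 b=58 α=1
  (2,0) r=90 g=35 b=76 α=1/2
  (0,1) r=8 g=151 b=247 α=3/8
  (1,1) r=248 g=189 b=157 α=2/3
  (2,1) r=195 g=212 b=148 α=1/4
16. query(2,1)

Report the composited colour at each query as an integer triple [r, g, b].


(1,1) stack=L1,L2; from [0,0,0]:
L1 α=3/5: [87/5, 213/5, 0]
L2 α=1/2: [421/5, 184/5, 205/2]
rounded: [84, 37, 102]

query (2,0) [L1,L2] — begin 0,0,0
after L1 α=1/2: [95, 81/2, 97/2]
after L2 α=2/5: [427/5, 451/10, 1063/10]
rounded: [85, 45, 106]

at x=0,y=0 over L1,L2:
+L1 (α=0) → [0, 0, 0]
+L2 (α=1/2) → [167/2, 25/2, 161/2]
→ [84, 12, 80]

at x=2,y=1 over L1,L2,L3,L4:
+L1 (α=2/5) → [36, 94, 182/5]
+L2 (α=3/7) → [414/7, 145, 2993/35]
+L3 (α=2/3) → [2528/21, 85, 9083/105]
+L4 (α=2/7) → [17512/147, 569/7, 12359/147]
→ [119, 81, 84]

at x=0,y=1 over L1,L2,L3,L4,L5:
+L1 (α=3/4) → [159, 117/4, 645/4]
+L2 (α=1/2) → [127, 717/8, 1629/8]
+L3 (α=1/2) → [361/2, 2053/16, 1853/16]
+L4 (α=1/2) → [815/4, 6085/32, 3085/32]
+L5 (α=3/5) → [1097/10, 2081/16, 3709/80]
→ [110, 130, 46]

query (1,0) [L1,L2,L3,L4,L5] — begin 0,0,0
L1 α=3/4: [195/4, 81/4, 9/2]
L2 α=1/2: [683/8, 345/8, 129/4]
L3 α=1/5: [1093/10, 449/10, 70]
L4 α=1/2: [2133/20, 2929/20, 115/2]
L5 α=1/7: [6529/70, 10707/70, 544/7]
→ [93, 153, 78]

at x=2,y=0 over L1,L2,L3,L4,L5:
after L1 α=1/2: [95, 81/2, 97/2]
after L2 α=2/5: [427/5, 451/10, 1063/10]
after L3 α=0: [427/5, 451/10, 1063/10]
after L4 α=1/2: [456/5, 1671/20, 2523/20]
after L5 α=2/3: [1306/15, 2791/60, 7763/60]
→ [87, 47, 129]

query (2,1) [L1,L2,L3,L4,L6,L7] — begin 0,0,0
+L1 (α=2/5) → [36, 94, 182/5]
+L2 (α=3/7) → [414/7, 145, 2993/35]
+L3 (α=2/3) → [2528/21, 85, 9083/105]
+L4 (α=2/7) → [17512/147, 569/7, 12359/147]
+L6 (α=1) → [244, 43, 2]
+L7 (α=1/4) → [927/4, 341/4, 77/2]
= [232, 85, 38]


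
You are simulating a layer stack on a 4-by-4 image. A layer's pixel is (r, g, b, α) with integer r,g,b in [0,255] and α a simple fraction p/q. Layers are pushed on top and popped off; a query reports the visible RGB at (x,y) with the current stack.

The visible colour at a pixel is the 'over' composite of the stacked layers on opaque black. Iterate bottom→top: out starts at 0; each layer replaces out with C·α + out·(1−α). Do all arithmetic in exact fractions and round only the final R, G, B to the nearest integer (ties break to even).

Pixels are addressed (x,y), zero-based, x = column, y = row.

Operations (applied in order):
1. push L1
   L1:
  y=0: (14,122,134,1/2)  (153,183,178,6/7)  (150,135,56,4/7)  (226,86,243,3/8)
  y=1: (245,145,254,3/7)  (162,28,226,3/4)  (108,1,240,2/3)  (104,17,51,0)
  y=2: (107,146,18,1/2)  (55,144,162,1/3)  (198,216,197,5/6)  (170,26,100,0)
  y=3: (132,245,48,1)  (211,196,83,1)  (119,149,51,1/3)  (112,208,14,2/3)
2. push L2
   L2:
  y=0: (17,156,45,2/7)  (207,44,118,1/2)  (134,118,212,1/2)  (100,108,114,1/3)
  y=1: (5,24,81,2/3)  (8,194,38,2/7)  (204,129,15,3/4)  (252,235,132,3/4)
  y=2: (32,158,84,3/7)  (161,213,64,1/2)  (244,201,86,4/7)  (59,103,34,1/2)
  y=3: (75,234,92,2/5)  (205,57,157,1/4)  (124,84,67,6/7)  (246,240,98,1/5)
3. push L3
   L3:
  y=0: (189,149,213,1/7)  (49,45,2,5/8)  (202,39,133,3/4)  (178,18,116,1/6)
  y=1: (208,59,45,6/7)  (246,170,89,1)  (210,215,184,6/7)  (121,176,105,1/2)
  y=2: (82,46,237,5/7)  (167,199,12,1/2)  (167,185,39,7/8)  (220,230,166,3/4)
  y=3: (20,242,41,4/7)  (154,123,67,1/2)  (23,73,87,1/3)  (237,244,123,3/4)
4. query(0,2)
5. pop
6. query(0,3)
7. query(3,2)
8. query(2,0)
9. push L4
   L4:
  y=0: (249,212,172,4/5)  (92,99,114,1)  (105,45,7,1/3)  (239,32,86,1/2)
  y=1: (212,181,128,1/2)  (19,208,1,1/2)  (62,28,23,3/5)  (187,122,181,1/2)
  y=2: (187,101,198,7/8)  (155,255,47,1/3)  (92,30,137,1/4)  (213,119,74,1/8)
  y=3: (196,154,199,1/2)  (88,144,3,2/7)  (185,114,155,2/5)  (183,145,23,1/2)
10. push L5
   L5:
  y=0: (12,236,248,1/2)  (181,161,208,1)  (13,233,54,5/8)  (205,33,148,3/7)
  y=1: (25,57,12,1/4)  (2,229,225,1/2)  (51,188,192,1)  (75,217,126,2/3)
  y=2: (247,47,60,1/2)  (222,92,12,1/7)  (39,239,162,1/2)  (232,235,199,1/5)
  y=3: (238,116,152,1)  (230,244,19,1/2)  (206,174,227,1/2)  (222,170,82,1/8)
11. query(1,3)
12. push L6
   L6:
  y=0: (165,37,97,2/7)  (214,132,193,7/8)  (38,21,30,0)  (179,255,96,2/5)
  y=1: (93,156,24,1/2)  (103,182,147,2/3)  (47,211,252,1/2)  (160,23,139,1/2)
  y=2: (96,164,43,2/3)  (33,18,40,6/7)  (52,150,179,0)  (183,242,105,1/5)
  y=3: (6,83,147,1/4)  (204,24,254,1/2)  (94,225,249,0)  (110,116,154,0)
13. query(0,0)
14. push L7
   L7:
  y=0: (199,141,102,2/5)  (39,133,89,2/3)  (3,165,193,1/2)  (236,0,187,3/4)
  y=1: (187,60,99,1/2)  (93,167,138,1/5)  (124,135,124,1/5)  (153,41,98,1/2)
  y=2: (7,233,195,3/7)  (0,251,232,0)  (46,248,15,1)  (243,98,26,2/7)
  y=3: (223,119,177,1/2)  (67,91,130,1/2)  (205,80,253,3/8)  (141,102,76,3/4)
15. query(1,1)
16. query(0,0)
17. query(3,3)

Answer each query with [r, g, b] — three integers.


(0,2) stack=L1,L2,L3; from [0,0,0]:
+L1 (α=1/2) → [107/2, 73, 9]
+L2 (α=3/7) → [310/7, 766/7, 288/7]
+L3 (α=5/7) → [3490/49, 3142/49, 8871/49]
rounded: [71, 64, 181]

query (0,3) [L1,L2] — begin 0,0,0
+L1 (α=1) → [132, 245, 48]
+L2 (α=2/5) → [546/5, 1203/5, 328/5]
→ [109, 241, 66]

at x=3,y=2 over L1,L2:
+L1 (α=0) → [0, 0, 0]
+L2 (α=1/2) → [59/2, 103/2, 17]
→ [30, 52, 17]

at x=2,y=0 over L1,L2:
L1 α=4/7: [600/7, 540/7, 32]
L2 α=1/2: [769/7, 683/7, 122]
= [110, 98, 122]

(1,3) stack=L1,L2,L4,L5; from [0,0,0]:
L1 α=1: [211, 196, 83]
L2 α=1/4: [419/2, 645/4, 203/2]
L4 α=2/7: [2447/14, 4377/28, 1027/14]
L5 α=1/2: [5667/28, 11209/56, 1293/28]
rounded: [202, 200, 46]

query (0,0) [L1,L2,L4,L5,L6] — begin 0,0,0
+L1 (α=1/2) → [7, 61, 67]
+L2 (α=2/7) → [69/7, 617/7, 425/7]
+L4 (α=4/5) → [7041/35, 6553/35, 5241/35]
+L5 (α=1/2) → [7461/70, 14813/70, 13921/70]
+L6 (α=2/7) → [12081/98, 15849/98, 16637/98]
rounded: [123, 162, 170]

at x=1,y=1 over L1,L2,L4,L5,L6,L7:
after L1 α=3/4: [243/2, 21, 339/2]
after L2 α=2/7: [1247/14, 493/7, 1847/14]
after L4 α=1/2: [1513/28, 1949/14, 1861/28]
after L5 α=1/2: [1569/56, 5155/28, 8161/56]
after L6 α=2/3: [13105/168, 15347/84, 24625/168]
after L7 α=1/5: [17011/210, 18854/105, 30421/210]
rounded: [81, 180, 145]

at x=0,y=0 over L1,L2,L4,L5,L6,L7:
+L1 (α=1/2) → [7, 61, 67]
+L2 (α=2/7) → [69/7, 617/7, 425/7]
+L4 (α=4/5) → [7041/35, 6553/35, 5241/35]
+L5 (α=1/2) → [7461/70, 14813/70, 13921/70]
+L6 (α=2/7) → [12081/98, 15849/98, 16637/98]
+L7 (α=2/5) → [75247/490, 75183/490, 69903/490]
→ [154, 153, 143]

at x=3,y=3 over L1,L2,L4,L5,L6,L7:
after L1 α=2/3: [224/3, 416/3, 28/3]
after L2 α=1/5: [1634/15, 2384/15, 406/15]
after L4 α=1/2: [4379/30, 4559/30, 751/30]
after L5 α=1/8: [37313/240, 37013/240, 7717/240]
after L6 α=0: [37313/240, 37013/240, 7717/240]
after L7 α=3/4: [138833/960, 110453/960, 62437/960]
rounded: [145, 115, 65]


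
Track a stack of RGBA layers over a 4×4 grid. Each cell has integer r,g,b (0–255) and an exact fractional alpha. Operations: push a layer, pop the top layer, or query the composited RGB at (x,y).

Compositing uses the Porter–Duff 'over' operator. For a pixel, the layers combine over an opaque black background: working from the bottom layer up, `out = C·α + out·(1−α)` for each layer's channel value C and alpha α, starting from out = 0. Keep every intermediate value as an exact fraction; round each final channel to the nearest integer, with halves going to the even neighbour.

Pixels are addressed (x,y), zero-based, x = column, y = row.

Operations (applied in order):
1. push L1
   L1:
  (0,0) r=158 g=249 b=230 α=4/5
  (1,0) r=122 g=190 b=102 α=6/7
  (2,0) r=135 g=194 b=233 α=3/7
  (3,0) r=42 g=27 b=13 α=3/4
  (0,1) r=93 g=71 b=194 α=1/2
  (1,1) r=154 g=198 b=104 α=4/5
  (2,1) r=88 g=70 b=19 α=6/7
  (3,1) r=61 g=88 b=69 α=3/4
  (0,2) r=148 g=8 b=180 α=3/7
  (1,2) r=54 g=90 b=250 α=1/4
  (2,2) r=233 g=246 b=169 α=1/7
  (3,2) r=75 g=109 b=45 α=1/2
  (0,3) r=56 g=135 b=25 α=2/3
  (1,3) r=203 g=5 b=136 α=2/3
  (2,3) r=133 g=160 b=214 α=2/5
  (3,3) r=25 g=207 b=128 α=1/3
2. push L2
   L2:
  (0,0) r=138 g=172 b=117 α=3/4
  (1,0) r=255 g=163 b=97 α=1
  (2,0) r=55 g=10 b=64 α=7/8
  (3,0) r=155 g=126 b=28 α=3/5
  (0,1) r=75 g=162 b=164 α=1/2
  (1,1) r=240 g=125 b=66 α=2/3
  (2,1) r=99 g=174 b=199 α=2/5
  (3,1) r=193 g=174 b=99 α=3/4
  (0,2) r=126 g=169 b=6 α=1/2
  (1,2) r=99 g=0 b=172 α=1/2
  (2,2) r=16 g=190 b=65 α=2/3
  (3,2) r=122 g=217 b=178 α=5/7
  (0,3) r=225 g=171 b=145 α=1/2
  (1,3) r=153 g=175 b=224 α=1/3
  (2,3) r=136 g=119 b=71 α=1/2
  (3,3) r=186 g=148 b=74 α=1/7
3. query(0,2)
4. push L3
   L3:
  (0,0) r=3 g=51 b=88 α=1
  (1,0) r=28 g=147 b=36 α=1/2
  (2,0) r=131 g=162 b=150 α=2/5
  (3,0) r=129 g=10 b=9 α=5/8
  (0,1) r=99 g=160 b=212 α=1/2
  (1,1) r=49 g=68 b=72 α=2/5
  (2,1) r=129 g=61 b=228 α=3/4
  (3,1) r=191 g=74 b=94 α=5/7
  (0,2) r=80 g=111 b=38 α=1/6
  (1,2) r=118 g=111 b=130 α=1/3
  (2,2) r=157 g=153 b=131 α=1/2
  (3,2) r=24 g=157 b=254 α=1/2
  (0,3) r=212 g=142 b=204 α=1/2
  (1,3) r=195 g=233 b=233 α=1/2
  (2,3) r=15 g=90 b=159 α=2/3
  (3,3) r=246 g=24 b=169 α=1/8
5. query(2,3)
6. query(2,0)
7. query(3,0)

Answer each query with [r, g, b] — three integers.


query (0,2) [L1,L2] — begin 0,0,0
+L1 (α=3/7) → [444/7, 24/7, 540/7]
+L2 (α=1/2) → [663/7, 1207/14, 291/7]
rounded: [95, 86, 42]

at x=2,y=3 over L1,L2,L3:
L1 α=2/5: [266/5, 64, 428/5]
L2 α=1/2: [473/5, 183/2, 783/10]
L3 α=2/3: [623/15, 181/2, 1321/10]
= [42, 90, 132]

query (2,0) [L1,L2,L3] — begin 0,0,0
after L1 α=3/7: [405/7, 582/7, 699/7]
after L2 α=7/8: [775/14, 134/7, 3835/56]
after L3 α=2/5: [5993/70, 534/7, 5661/56]
rounded: [86, 76, 101]

at x=3,y=0 over L1,L2,L3:
after L1 α=3/4: [63/2, 81/4, 39/4]
after L2 α=3/5: [528/5, 837/10, 207/10]
after L3 α=5/8: [4809/40, 3011/80, 1071/80]
→ [120, 38, 13]


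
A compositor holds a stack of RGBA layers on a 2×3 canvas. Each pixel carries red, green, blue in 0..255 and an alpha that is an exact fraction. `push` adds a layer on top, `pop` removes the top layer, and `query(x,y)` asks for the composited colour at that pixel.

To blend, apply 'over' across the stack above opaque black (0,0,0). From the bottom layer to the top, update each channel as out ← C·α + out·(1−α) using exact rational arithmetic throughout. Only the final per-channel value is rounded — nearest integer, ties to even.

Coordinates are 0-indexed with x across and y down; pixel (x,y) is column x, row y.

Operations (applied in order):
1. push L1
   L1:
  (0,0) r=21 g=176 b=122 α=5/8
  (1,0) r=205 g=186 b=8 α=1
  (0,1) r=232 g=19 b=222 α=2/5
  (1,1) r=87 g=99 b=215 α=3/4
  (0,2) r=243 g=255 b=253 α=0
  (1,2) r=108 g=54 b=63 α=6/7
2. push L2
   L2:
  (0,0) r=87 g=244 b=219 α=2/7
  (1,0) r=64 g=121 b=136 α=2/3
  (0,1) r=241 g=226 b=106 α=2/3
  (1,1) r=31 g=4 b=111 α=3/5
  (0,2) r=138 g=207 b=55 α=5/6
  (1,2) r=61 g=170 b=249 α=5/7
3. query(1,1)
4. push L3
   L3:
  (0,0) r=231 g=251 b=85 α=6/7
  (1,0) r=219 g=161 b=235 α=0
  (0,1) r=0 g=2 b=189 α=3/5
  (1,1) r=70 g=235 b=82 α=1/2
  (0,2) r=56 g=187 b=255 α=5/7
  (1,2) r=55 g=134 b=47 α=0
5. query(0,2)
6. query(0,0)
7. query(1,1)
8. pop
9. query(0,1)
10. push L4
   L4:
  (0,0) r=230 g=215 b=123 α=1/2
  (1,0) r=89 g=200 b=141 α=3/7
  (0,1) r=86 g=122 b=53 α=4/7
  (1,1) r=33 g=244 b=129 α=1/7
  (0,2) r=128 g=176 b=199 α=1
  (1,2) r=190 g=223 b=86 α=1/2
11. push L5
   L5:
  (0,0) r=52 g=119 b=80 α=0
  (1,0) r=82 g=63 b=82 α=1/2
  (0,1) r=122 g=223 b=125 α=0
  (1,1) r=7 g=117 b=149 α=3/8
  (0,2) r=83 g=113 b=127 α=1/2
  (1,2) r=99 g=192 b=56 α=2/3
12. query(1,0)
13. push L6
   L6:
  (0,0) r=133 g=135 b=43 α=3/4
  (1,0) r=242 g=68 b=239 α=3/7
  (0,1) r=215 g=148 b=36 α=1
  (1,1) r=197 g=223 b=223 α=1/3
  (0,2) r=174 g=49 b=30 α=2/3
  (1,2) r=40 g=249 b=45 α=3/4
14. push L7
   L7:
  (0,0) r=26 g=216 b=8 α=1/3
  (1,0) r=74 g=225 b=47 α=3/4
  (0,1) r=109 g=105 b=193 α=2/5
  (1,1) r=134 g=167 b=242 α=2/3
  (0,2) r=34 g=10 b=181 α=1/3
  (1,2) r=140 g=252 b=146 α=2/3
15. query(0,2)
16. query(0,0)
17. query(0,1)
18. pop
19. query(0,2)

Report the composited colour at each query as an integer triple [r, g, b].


(1,1) stack=L1,L2; from [0,0,0]:
+L1 (α=3/4) → [261/4, 297/4, 645/4]
+L2 (α=3/5) → [447/10, 321/10, 1311/10]
rounded: [45, 32, 131]

(0,2) stack=L1,L2,L3; from [0,0,0]:
L1 α=0: [0, 0, 0]
L2 α=5/6: [115, 345/2, 275/6]
L3 α=5/7: [510/7, 1280/7, 4100/21]
= [73, 183, 195]

query (0,0) [L1,L2,L3] — begin 0,0,0
+L1 (α=5/8) → [105/8, 110, 305/4]
+L2 (α=2/7) → [1917/56, 1038/7, 3277/28]
+L3 (α=6/7) → [79533/392, 11580/49, 17557/196]
→ [203, 236, 90]

(1,1) stack=L1,L2,L3; from [0,0,0]:
+L1 (α=3/4) → [261/4, 297/4, 645/4]
+L2 (α=3/5) → [447/10, 321/10, 1311/10]
+L3 (α=1/2) → [1147/20, 2671/20, 2131/20]
rounded: [57, 134, 107]

(0,1) stack=L1,L2; from [0,0,0]:
+L1 (α=2/5) → [464/5, 38/5, 444/5]
+L2 (α=2/3) → [958/5, 766/5, 1504/15]
rounded: [192, 153, 100]

(1,0) stack=L1,L2,L4,L5; from [0,0,0]:
L1 α=1: [205, 186, 8]
L2 α=2/3: [111, 428/3, 280/3]
L4 α=3/7: [711/7, 3512/21, 2389/21]
L5 α=1/2: [1285/14, 4835/42, 4111/42]
rounded: [92, 115, 98]

query (0,2) [L1,L2,L4,L5,L6,L7] — begin 0,0,0
L1 α=0: [0, 0, 0]
L2 α=5/6: [115, 345/2, 275/6]
L4 α=1: [128, 176, 199]
L5 α=1/2: [211/2, 289/2, 163]
L6 α=2/3: [907/6, 485/6, 223/3]
L7 α=1/3: [1009/9, 515/9, 989/9]
= [112, 57, 110]

at x=0,y=0 over L1,L2,L4,L5,L6,L7:
L1 α=5/8: [105/8, 110, 305/4]
L2 α=2/7: [1917/56, 1038/7, 3277/28]
L4 α=1/2: [14797/112, 2543/14, 6721/56]
L5 α=0: [14797/112, 2543/14, 6721/56]
L6 α=3/4: [59485/448, 8213/56, 13945/224]
L7 α=1/3: [65309/672, 14261/84, 4947/112]
→ [97, 170, 44]

(0,1) stack=L1,L2,L4,L5,L6,L7; from [0,0,0]:
+L1 (α=2/5) → [464/5, 38/5, 444/5]
+L2 (α=2/3) → [958/5, 766/5, 1504/15]
+L4 (α=4/7) → [4594/35, 4738/35, 2564/35]
+L5 (α=0) → [4594/35, 4738/35, 2564/35]
+L6 (α=1) → [215, 148, 36]
+L7 (α=2/5) → [863/5, 654/5, 494/5]
rounded: [173, 131, 99]

(0,2) stack=L1,L2,L4,L5,L6; from [0,0,0]:
L1 α=0: [0, 0, 0]
L2 α=5/6: [115, 345/2, 275/6]
L4 α=1: [128, 176, 199]
L5 α=1/2: [211/2, 289/2, 163]
L6 α=2/3: [907/6, 485/6, 223/3]
rounded: [151, 81, 74]


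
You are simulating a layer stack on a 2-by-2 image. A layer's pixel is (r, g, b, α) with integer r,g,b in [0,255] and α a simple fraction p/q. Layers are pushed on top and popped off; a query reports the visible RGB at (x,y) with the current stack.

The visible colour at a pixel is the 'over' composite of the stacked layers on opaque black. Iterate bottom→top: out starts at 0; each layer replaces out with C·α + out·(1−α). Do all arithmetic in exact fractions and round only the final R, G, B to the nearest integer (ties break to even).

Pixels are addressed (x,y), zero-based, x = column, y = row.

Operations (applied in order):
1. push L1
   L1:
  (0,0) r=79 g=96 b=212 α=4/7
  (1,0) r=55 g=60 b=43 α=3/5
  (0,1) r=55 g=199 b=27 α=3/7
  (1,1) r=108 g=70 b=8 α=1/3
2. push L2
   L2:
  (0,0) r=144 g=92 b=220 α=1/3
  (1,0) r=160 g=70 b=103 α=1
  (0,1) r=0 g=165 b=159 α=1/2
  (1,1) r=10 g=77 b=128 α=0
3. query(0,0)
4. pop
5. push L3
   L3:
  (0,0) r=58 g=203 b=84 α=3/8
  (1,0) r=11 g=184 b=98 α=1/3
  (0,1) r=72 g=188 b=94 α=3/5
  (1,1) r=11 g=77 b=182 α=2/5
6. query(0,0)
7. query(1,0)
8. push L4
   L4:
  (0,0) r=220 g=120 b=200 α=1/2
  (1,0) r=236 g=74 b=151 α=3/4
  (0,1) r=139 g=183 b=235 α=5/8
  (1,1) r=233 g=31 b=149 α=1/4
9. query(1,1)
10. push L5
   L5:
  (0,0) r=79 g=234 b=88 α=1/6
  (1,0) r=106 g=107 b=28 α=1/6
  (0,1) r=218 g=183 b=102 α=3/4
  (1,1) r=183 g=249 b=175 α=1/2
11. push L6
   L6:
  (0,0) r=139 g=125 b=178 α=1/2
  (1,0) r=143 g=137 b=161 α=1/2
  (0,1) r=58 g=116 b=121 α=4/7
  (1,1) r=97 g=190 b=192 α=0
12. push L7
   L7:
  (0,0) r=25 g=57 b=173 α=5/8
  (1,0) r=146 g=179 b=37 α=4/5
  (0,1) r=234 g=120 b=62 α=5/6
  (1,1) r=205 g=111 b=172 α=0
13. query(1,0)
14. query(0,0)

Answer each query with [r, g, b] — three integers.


at x=0,y=0 over L1,L2:
+L1 (α=4/7) → [316/7, 384/7, 848/7]
+L2 (α=1/3) → [1640/21, 1412/21, 3236/21]
rounded: [78, 67, 154]

query (0,0) [L1,L3] — begin 0,0,0
L1 α=4/7: [316/7, 384/7, 848/7]
L3 α=3/8: [1399/28, 6183/56, 1501/14]
rounded: [50, 110, 107]

(1,0) stack=L1,L3; from [0,0,0]:
+L1 (α=3/5) → [33, 36, 129/5]
+L3 (α=1/3) → [77/3, 256/3, 748/15]
rounded: [26, 85, 50]

query (1,1) [L1,L3,L4] — begin 0,0,0
L1 α=1/3: [36, 70/3, 8/3]
L3 α=2/5: [26, 224/5, 372/5]
L4 α=1/4: [311/4, 827/20, 1861/20]
= [78, 41, 93]

at x=1,y=0 over L1,L3,L4,L5,L6,L7:
L1 α=3/5: [33, 36, 129/5]
L3 α=1/3: [77/3, 256/3, 748/15]
L4 α=3/4: [2201/12, 461/6, 7543/60]
L5 α=1/6: [12277/72, 2947/36, 7879/72]
L6 α=1/2: [22573/144, 7879/72, 19471/144]
L7 α=4/5: [106669/720, 59431/360, 40783/720]
rounded: [148, 165, 57]

at x=0,y=0 over L1,L3,L4,L5,L6,L7:
+L1 (α=4/7) → [316/7, 384/7, 848/7]
+L3 (α=3/8) → [1399/28, 6183/56, 1501/14]
+L4 (α=1/2) → [7559/56, 12903/112, 4301/28]
+L5 (α=1/6) → [14073/112, 30241/224, 23969/168]
+L6 (α=1/2) → [29641/224, 58241/448, 53873/336]
+L7 (α=5/8) → [116923/1792, 302403/3584, 150753/896]
→ [65, 84, 168]


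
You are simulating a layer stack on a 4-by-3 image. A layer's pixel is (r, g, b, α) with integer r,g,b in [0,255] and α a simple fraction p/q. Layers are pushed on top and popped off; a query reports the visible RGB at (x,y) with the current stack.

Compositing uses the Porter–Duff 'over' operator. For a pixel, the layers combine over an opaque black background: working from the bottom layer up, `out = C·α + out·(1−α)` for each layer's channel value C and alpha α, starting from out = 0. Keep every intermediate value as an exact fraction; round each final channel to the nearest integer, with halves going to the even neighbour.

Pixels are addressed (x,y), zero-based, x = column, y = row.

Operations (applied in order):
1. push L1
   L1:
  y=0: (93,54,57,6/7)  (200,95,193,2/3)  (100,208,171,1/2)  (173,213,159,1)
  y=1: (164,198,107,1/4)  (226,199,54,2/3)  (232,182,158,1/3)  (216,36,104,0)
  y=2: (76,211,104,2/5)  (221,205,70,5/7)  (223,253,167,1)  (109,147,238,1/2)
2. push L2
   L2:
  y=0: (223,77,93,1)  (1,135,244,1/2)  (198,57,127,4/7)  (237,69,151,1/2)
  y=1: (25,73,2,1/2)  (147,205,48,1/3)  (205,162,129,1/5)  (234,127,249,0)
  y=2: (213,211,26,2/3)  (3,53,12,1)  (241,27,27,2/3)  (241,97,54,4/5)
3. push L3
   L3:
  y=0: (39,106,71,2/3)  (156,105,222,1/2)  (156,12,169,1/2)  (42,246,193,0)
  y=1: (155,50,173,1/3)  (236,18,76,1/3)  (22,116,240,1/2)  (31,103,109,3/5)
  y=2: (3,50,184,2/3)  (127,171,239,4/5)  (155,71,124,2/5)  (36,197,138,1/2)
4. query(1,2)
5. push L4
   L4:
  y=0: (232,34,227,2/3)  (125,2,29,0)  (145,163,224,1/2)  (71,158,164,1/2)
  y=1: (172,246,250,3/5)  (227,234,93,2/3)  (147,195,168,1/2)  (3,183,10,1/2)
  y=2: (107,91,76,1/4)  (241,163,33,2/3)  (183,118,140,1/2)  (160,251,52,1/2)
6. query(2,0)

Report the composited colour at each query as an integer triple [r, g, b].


at x=1,y=2 over L1,L2,L3:
after L1 α=5/7: [1105/7, 1025/7, 50]
after L2 α=1: [3, 53, 12]
after L3 α=4/5: [511/5, 737/5, 968/5]
→ [102, 147, 194]

query (2,0) [L1,L2,L3,L4] — begin 0,0,0
L1 α=1/2: [50, 104, 171/2]
L2 α=4/7: [942/7, 540/7, 1529/14]
L3 α=1/2: [1017/7, 312/7, 3895/28]
L4 α=1/2: [1016/7, 1453/14, 10167/56]
→ [145, 104, 182]


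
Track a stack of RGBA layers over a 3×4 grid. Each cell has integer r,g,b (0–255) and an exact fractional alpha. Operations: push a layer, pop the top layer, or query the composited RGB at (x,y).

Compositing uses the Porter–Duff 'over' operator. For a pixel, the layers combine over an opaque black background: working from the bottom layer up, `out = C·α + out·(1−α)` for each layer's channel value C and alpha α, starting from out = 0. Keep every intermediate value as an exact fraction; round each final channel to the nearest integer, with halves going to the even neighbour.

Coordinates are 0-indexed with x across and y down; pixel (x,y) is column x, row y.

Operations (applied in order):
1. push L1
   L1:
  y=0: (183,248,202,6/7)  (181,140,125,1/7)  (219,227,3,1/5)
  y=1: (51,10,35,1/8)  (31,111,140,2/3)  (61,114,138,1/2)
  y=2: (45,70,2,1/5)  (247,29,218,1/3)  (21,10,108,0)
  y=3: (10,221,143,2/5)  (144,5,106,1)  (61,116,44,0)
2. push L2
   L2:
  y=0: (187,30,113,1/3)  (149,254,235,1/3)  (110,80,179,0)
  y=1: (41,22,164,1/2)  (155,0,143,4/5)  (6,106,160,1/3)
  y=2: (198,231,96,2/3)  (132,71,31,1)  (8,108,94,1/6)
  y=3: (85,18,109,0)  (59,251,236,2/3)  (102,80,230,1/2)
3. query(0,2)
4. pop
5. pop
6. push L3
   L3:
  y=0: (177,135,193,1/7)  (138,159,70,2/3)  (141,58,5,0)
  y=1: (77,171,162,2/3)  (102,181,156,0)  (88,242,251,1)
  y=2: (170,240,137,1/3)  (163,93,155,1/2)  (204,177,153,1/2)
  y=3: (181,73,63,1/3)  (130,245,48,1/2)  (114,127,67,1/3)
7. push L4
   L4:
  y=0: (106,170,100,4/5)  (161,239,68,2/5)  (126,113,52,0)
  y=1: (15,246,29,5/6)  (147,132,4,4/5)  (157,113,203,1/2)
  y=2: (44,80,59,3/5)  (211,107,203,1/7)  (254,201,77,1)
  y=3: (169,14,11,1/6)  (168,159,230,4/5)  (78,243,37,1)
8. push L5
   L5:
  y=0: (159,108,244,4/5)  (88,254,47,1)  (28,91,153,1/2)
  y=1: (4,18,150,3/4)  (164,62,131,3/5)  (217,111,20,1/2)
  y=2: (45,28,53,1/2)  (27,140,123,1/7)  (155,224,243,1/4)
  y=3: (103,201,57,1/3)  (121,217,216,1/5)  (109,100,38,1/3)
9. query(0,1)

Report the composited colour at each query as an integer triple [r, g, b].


query (0,2) [L1,L2] — begin 0,0,0
after L1 α=1/5: [9, 14, 2/5]
after L2 α=2/3: [135, 476/3, 962/15]
= [135, 159, 64]

(0,1) stack=L3,L4,L5; from [0,0,0]:
after L3 α=2/3: [154/3, 114, 108]
after L4 α=5/6: [379/18, 224, 253/6]
after L5 α=3/4: [595/72, 139/2, 2953/24]
→ [8, 70, 123]


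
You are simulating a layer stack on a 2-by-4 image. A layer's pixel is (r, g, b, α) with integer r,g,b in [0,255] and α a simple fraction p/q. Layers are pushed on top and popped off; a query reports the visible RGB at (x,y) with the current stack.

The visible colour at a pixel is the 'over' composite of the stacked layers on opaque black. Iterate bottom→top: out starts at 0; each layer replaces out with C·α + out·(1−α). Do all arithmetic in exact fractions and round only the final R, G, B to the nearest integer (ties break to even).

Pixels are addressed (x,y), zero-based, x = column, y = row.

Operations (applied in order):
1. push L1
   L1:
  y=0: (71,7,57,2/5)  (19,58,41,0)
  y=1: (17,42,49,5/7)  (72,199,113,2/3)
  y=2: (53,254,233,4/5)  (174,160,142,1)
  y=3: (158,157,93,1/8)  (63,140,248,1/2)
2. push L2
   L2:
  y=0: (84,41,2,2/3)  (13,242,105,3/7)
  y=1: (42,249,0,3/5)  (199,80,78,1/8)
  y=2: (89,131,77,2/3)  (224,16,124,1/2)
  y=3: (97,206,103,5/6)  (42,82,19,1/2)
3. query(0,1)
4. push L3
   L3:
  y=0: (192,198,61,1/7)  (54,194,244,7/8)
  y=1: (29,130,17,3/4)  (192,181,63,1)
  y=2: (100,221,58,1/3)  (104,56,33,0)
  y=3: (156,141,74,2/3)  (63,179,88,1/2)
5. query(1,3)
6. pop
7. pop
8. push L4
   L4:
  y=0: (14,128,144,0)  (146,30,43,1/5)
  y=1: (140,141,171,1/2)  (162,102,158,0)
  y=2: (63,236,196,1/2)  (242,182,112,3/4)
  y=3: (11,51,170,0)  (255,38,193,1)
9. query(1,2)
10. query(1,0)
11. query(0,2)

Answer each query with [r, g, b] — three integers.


at x=0,y=1 over L1,L2:
after L1 α=5/7: [85/7, 30, 35]
after L2 α=3/5: [1052/35, 807/5, 14]
→ [30, 161, 14]

(1,3) stack=L1,L2,L3; from [0,0,0]:
+L1 (α=1/2) → [63/2, 70, 124]
+L2 (α=1/2) → [147/4, 76, 143/2]
+L3 (α=1/2) → [399/8, 255/2, 319/4]
→ [50, 128, 80]

query (1,2) [L1,L4] — begin 0,0,0
L1 α=1: [174, 160, 142]
L4 α=3/4: [225, 353/2, 239/2]
→ [225, 176, 120]

(1,0) stack=L1,L4; from [0,0,0]:
L1 α=0: [0, 0, 0]
L4 α=1/5: [146/5, 6, 43/5]
rounded: [29, 6, 9]

(0,2) stack=L1,L4; from [0,0,0]:
after L1 α=4/5: [212/5, 1016/5, 932/5]
after L4 α=1/2: [527/10, 1098/5, 956/5]
→ [53, 220, 191]


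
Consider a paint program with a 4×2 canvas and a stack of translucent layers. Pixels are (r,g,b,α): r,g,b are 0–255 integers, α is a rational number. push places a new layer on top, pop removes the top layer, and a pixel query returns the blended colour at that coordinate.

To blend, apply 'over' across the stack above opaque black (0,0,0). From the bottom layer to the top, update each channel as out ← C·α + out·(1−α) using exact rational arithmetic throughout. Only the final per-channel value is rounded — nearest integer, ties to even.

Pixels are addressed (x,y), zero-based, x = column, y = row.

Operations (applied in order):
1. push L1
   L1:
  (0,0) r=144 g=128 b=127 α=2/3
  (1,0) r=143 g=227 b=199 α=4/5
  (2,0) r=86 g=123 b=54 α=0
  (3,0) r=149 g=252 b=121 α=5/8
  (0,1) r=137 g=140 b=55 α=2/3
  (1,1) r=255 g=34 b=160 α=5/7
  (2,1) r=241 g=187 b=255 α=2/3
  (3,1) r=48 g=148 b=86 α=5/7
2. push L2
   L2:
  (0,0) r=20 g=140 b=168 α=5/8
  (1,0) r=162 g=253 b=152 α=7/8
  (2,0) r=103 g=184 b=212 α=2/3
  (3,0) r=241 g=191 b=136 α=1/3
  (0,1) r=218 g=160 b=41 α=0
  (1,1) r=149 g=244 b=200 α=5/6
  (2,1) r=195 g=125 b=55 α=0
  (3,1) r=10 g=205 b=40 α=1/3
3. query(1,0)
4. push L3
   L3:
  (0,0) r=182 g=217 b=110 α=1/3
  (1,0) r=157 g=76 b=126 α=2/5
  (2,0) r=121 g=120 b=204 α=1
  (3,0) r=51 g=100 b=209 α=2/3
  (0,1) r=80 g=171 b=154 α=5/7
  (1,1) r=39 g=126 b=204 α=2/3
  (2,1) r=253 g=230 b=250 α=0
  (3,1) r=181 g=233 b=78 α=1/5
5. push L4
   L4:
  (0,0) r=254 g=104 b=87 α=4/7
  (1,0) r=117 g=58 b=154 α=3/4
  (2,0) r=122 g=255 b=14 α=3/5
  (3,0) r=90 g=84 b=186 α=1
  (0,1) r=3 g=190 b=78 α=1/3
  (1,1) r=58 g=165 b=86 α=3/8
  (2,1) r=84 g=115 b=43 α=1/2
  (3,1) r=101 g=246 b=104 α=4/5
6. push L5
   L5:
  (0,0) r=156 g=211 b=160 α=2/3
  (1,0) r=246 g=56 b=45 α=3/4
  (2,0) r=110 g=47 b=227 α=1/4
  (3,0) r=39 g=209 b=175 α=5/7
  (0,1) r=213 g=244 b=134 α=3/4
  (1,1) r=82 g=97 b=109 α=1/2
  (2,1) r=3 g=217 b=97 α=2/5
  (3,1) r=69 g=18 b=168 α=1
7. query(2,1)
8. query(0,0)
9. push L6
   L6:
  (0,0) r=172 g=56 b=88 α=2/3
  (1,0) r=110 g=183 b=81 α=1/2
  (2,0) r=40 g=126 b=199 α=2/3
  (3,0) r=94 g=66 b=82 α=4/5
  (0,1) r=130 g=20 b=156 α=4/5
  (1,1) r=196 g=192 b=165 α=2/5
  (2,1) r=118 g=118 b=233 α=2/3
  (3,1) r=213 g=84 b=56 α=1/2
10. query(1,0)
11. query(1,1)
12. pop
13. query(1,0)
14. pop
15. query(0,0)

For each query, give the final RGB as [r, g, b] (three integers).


(1,0) stack=L1,L2; from [0,0,0]:
after L1 α=4/5: [572/5, 908/5, 796/5]
after L2 α=7/8: [3121/20, 9763/40, 1529/10]
→ [156, 244, 153]

at x=2,y=1 over L1,L2,L3,L4,L5:
+L1 (α=2/3) → [482/3, 374/3, 170]
+L2 (α=0) → [482/3, 374/3, 170]
+L3 (α=0) → [482/3, 374/3, 170]
+L4 (α=1/2) → [367/3, 719/6, 213/2]
+L5 (α=2/5) → [373/5, 1587/10, 1027/10]
rounded: [75, 159, 103]

query (0,0) [L1,L2,L3,L4,L5] — begin 0,0,0
+L1 (α=2/3) → [96, 256/3, 254/3]
+L2 (α=5/8) → [97/2, 239/2, 547/4]
+L3 (α=1/3) → [93, 152, 767/6]
+L4 (α=4/7) → [185, 872/7, 209/2]
+L5 (α=2/3) → [497/3, 3826/21, 283/2]
→ [166, 182, 142]

query (1,0) [L1,L2,L3,L4,L5,L6] — begin 0,0,0
after L1 α=4/5: [572/5, 908/5, 796/5]
after L2 α=7/8: [3121/20, 9763/40, 1529/10]
after L3 α=2/5: [15643/100, 35369/200, 7107/50]
after L4 α=3/4: [50743/400, 70169/800, 30207/200]
after L5 α=3/4: [345943/1600, 204569/3200, 57207/800]
after L6 α=1/2: [521943/3200, 790169/6400, 122007/1600]
rounded: [163, 123, 76]

query (1,1) [L1,L2,L3,L4,L5,L6] — begin 0,0,0
L1 α=5/7: [1275/7, 170/7, 800/7]
L2 α=5/6: [3245/21, 4355/21, 1300/7]
L3 α=2/3: [4883/63, 9647/63, 4156/21]
L4 α=3/8: [35377/504, 19855/126, 13099/84]
L5 α=1/2: [76705/1008, 32077/252, 22255/168]
L6 α=2/5: [208417/1680, 64333/420, 8147/56]
→ [124, 153, 145]

query (1,0) [L1,L2,L3,L4,L5] — begin 0,0,0
L1 α=4/5: [572/5, 908/5, 796/5]
L2 α=7/8: [3121/20, 9763/40, 1529/10]
L3 α=2/5: [15643/100, 35369/200, 7107/50]
L4 α=3/4: [50743/400, 70169/800, 30207/200]
L5 α=3/4: [345943/1600, 204569/3200, 57207/800]
rounded: [216, 64, 72]

(0,0) stack=L1,L2,L3,L4; from [0,0,0]:
after L1 α=2/3: [96, 256/3, 254/3]
after L2 α=5/8: [97/2, 239/2, 547/4]
after L3 α=1/3: [93, 152, 767/6]
after L4 α=4/7: [185, 872/7, 209/2]
→ [185, 125, 104]


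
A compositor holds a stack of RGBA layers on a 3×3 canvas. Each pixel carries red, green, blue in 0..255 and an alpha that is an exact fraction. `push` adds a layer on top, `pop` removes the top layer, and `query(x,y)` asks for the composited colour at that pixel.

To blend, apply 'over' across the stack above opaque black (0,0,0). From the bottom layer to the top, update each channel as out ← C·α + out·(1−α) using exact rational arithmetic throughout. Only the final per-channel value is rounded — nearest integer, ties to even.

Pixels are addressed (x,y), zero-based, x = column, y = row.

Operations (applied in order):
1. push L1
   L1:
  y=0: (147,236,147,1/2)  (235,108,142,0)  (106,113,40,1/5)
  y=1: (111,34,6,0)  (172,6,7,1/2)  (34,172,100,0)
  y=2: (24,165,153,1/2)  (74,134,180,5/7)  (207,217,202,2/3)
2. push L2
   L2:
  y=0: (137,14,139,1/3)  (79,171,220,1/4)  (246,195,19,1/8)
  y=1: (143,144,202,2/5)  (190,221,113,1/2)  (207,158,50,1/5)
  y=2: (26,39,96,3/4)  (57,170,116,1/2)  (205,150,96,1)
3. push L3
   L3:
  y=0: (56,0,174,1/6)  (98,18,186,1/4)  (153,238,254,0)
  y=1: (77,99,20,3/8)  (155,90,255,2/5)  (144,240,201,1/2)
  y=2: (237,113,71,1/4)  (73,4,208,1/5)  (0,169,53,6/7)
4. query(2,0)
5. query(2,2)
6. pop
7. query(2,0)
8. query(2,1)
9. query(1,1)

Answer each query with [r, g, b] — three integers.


(2,0) stack=L1,L2,L3; from [0,0,0]:
after L1 α=1/5: [106/5, 113/5, 8]
after L2 α=1/8: [493/10, 883/20, 75/8]
after L3 α=0: [493/10, 883/20, 75/8]
rounded: [49, 44, 9]

query (2,2) [L1,L2,L3] — begin 0,0,0
+L1 (α=2/3) → [138, 434/3, 404/3]
+L2 (α=1) → [205, 150, 96]
+L3 (α=6/7) → [205/7, 1164/7, 414/7]
→ [29, 166, 59]

(2,0) stack=L1,L2; from [0,0,0]:
+L1 (α=1/5) → [106/5, 113/5, 8]
+L2 (α=1/8) → [493/10, 883/20, 75/8]
→ [49, 44, 9]

query (2,1) [L1,L2] — begin 0,0,0
+L1 (α=0) → [0, 0, 0]
+L2 (α=1/5) → [207/5, 158/5, 10]
→ [41, 32, 10]

query (1,1) [L1,L2] — begin 0,0,0
after L1 α=1/2: [86, 3, 7/2]
after L2 α=1/2: [138, 112, 233/4]
rounded: [138, 112, 58]


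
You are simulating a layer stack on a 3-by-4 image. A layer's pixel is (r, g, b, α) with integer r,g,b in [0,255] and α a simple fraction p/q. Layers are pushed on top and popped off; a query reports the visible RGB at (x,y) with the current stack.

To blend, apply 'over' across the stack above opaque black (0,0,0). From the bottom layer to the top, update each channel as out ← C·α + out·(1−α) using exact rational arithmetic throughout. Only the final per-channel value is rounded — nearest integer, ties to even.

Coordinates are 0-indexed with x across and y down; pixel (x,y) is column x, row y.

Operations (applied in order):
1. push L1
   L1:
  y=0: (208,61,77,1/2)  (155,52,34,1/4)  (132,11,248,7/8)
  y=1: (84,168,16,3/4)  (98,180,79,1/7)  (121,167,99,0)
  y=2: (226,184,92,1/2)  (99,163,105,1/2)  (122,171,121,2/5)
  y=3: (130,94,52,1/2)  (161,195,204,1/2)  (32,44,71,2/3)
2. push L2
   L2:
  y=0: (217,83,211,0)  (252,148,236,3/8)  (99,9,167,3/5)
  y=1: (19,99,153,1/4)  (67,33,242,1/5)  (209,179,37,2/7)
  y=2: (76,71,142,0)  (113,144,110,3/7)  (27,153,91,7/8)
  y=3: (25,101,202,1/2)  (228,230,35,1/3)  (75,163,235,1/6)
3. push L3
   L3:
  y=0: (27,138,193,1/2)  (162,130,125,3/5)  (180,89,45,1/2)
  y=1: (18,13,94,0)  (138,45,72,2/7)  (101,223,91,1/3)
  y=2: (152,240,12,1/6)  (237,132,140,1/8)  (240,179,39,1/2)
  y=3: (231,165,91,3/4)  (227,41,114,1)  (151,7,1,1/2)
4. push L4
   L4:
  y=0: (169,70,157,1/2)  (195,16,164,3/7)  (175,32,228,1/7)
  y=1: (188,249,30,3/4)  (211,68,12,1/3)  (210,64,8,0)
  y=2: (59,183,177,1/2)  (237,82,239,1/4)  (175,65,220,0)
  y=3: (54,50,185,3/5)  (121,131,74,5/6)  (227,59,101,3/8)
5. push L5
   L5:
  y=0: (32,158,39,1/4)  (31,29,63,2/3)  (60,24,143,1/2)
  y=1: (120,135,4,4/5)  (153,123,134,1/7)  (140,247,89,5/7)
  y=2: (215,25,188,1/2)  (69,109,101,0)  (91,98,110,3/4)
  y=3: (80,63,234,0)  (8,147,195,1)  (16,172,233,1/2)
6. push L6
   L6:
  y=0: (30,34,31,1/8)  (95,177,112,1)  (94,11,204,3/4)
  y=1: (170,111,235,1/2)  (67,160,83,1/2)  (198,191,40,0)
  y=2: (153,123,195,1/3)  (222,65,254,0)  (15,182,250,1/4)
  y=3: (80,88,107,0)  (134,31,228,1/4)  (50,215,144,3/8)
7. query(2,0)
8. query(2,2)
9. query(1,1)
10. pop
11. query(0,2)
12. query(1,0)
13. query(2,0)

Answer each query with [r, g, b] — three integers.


at x=2,y=0 over L1,L2,L3,L4,L5,L6:
after L1 α=7/8: [231/2, 77/8, 217]
after L2 α=3/5: [528/5, 37/4, 187]
after L3 α=1/2: [714/5, 393/8, 116]
after L4 α=1/7: [737/5, 1307/28, 132]
after L5 α=1/2: [1037/10, 1979/56, 275/2]
after L6 α=3/4: [3857/40, 3827/224, 1499/8]
→ [96, 17, 187]

(2,2) stack=L1,L2,L3,L4,L5,L6; from [0,0,0]:
after L1 α=2/5: [244/5, 342/5, 242/5]
after L2 α=7/8: [1189/40, 5697/40, 3427/40]
after L3 α=1/2: [10789/80, 12857/80, 4987/80]
after L4 α=0: [10789/80, 12857/80, 4987/80]
after L5 α=3/4: [32629/320, 36377/320, 31387/320]
after L6 α=1/4: [102687/1280, 167371/1280, 174161/1280]
rounded: [80, 131, 136]

(1,1) stack=L1,L2,L3,L4,L5,L6; from [0,0,0]:
+L1 (α=1/7) → [14, 180/7, 79/7]
+L2 (α=1/5) → [123/5, 951/35, 402/7]
+L3 (α=2/7) → [57, 1581/49, 3018/49]
+L4 (α=1/3) → [325/3, 6494/147, 2208/49]
+L5 (α=1/7) → [803/7, 19015/343, 19814/343]
+L6 (α=1/2) → [636/7, 73895/686, 48283/686]
= [91, 108, 70]

query (0,2) [L1,L2,L3,L4,L5] — begin 0,0,0
after L1 α=1/2: [113, 92, 46]
after L2 α=0: [113, 92, 46]
after L3 α=1/6: [239/2, 350/3, 121/3]
after L4 α=1/2: [357/4, 899/6, 326/3]
after L5 α=1/2: [1217/8, 1049/12, 445/3]
rounded: [152, 87, 148]

at x=1,y=0 over L1,L2,L3,L4,L5:
after L1 α=1/4: [155/4, 13, 17/2]
after L2 α=3/8: [3799/32, 509/8, 1501/16]
after L3 α=3/5: [2315/16, 2069/20, 4501/40]
after L4 α=3/7: [665/4, 2309/35, 9421/70]
after L5 α=2/3: [913/12, 4339/105, 18241/210]
→ [76, 41, 87]

at x=2,y=0 over L1,L2,L3,L4,L5:
+L1 (α=7/8) → [231/2, 77/8, 217]
+L2 (α=3/5) → [528/5, 37/4, 187]
+L3 (α=1/2) → [714/5, 393/8, 116]
+L4 (α=1/7) → [737/5, 1307/28, 132]
+L5 (α=1/2) → [1037/10, 1979/56, 275/2]
= [104, 35, 138]


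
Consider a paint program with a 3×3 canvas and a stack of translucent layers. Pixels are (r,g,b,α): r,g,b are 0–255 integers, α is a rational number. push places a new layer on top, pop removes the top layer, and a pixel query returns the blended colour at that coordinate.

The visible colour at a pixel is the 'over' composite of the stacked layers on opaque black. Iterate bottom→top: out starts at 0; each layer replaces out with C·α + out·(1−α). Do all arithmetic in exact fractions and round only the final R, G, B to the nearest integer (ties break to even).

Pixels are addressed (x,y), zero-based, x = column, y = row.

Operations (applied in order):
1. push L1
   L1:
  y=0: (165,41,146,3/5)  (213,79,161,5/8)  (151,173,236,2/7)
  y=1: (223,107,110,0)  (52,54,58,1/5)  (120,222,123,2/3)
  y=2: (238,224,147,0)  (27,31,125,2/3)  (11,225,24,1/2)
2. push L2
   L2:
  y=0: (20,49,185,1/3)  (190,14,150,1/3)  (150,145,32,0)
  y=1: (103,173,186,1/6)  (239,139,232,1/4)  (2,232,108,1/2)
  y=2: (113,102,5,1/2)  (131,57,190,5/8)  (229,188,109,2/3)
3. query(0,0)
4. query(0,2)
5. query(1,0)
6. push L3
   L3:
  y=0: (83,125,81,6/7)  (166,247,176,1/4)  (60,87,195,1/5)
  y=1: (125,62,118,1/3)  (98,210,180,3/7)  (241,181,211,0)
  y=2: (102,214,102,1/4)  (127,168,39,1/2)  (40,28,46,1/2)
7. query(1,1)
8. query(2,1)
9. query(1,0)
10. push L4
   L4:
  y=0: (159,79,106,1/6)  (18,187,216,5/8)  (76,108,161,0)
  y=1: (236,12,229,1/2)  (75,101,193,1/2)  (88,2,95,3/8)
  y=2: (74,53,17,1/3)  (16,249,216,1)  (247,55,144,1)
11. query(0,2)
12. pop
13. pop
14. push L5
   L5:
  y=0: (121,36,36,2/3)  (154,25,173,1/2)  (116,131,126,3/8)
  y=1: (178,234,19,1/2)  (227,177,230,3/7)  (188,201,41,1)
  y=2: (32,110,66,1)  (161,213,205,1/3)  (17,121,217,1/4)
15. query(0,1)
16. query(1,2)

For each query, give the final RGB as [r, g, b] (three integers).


(0,0) stack=L1,L2; from [0,0,0]:
after L1 α=3/5: [99, 123/5, 438/5]
after L2 α=1/3: [218/3, 491/15, 1801/15]
= [73, 33, 120]

(0,2) stack=L1,L2; from [0,0,0]:
+L1 (α=0) → [0, 0, 0]
+L2 (α=1/2) → [113/2, 51, 5/2]
→ [56, 51, 2]

at x=1,y=0 over L1,L2:
after L1 α=5/8: [1065/8, 395/8, 805/8]
after L2 α=1/3: [1825/12, 451/12, 1405/12]
→ [152, 38, 117]

(1,1) stack=L1,L2,L3; from [0,0,0]:
L1 α=1/5: [52/5, 54/5, 58/5]
L2 α=1/4: [1351/20, 857/20, 667/10]
L3 α=3/7: [403/5, 4007/35, 4034/35]
= [81, 114, 115]

query (2,1) [L1,L2,L3] — begin 0,0,0
+L1 (α=2/3) → [80, 148, 82]
+L2 (α=1/2) → [41, 190, 95]
+L3 (α=0) → [41, 190, 95]
→ [41, 190, 95]

query (1,0) [L1,L2,L3] — begin 0,0,0
L1 α=5/8: [1065/8, 395/8, 805/8]
L2 α=1/3: [1825/12, 451/12, 1405/12]
L3 α=1/4: [2489/16, 1439/16, 2109/16]
→ [156, 90, 132]

at x=0,y=2 over L1,L2,L3,L4:
+L1 (α=0) → [0, 0, 0]
+L2 (α=1/2) → [113/2, 51, 5/2]
+L3 (α=1/4) → [543/8, 367/4, 219/8]
+L4 (α=1/3) → [839/12, 473/6, 287/12]
→ [70, 79, 24]

query (0,1) [L1,L2,L5] — begin 0,0,0
after L1 α=0: [0, 0, 0]
after L2 α=1/6: [103/6, 173/6, 31]
after L5 α=1/2: [1171/12, 1577/12, 25]
→ [98, 131, 25]

query (1,2) [L1,L2,L5] — begin 0,0,0
L1 α=2/3: [18, 62/3, 250/3]
L2 α=5/8: [709/8, 347/8, 150]
L5 α=1/3: [451/4, 1199/12, 505/3]
rounded: [113, 100, 168]
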